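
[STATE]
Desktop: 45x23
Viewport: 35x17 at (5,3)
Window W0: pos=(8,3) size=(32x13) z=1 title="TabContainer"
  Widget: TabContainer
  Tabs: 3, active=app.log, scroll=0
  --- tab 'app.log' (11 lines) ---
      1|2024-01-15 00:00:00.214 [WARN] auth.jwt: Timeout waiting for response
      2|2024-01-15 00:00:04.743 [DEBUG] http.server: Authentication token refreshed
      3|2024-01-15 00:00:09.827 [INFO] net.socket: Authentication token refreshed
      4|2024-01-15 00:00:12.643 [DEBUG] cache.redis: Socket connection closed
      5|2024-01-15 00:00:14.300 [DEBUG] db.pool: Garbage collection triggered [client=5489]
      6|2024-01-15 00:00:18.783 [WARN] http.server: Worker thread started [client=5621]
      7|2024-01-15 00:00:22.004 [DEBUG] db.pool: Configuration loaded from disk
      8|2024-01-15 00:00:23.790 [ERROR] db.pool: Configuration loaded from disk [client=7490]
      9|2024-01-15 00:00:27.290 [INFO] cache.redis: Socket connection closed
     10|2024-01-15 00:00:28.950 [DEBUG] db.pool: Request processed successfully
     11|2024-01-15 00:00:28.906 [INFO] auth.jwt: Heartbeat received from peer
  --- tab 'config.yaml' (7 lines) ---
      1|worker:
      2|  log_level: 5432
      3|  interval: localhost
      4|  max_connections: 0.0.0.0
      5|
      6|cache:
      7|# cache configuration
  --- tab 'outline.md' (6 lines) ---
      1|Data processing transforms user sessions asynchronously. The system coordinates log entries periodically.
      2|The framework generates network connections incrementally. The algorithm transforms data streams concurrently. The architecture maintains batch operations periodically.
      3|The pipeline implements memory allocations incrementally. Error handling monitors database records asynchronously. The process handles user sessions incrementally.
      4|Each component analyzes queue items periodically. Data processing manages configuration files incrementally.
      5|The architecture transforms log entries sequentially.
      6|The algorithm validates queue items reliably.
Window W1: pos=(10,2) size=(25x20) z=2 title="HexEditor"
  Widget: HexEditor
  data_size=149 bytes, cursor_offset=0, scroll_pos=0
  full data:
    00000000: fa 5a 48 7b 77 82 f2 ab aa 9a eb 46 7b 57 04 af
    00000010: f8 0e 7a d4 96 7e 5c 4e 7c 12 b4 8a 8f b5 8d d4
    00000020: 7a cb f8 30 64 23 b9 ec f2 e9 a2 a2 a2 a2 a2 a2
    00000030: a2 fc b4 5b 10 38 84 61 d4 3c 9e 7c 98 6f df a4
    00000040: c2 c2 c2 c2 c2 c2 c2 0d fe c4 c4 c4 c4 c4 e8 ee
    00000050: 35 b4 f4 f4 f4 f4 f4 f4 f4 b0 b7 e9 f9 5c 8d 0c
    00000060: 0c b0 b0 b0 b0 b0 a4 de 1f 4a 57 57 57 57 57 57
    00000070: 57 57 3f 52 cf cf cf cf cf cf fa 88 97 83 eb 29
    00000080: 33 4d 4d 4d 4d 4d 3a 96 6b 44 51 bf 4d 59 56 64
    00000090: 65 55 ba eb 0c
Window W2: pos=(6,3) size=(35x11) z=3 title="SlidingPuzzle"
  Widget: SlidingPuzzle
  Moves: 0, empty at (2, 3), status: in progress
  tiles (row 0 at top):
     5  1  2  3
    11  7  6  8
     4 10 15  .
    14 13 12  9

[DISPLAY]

 ┏━━━━━━━━━━━━━━━━━━━━━━━━━━━━━━━━━
 ┃ SlidingPuzzle                   
 ┠─────────────────────────────────
 ┃┌────┬────┬────┬────┐            
 ┃│  5 │  1 │  2 │  3 │            
 ┃├────┼────┼────┼────┤            
 ┃│ 11 │  7 │  6 │  8 │            
 ┃├────┼────┼────┼────┤            
 ┃│  4 │ 10 │ 15 │    │            
 ┃├────┼────┼────┼────┤            
 ┗━━━━━━━━━━━━━━━━━━━━━━━━━━━━━━━━━
   ┃2┃00000090  65 55 ba eb 0┃EBUG┃
   ┗━┃                       ┃━━━━┛
     ┃                       ┃     
     ┃                       ┃     
     ┃                       ┃     
     ┃                       ┃     


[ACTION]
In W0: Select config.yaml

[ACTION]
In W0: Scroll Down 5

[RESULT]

 ┏━━━━━━━━━━━━━━━━━━━━━━━━━━━━━━━━━
 ┃ SlidingPuzzle                   
 ┠─────────────────────────────────
 ┃┌────┬────┬────┬────┐            
 ┃│  5 │  1 │  2 │  3 │            
 ┃├────┼────┼────┼────┤            
 ┃│ 11 │  7 │  6 │  8 │            
 ┃├────┼────┼────┼────┤            
 ┃│  4 │ 10 │ 15 │    │            
 ┃├────┼────┼────┼────┤            
 ┗━━━━━━━━━━━━━━━━━━━━━━━━━━━━━━━━━
   ┃ ┃00000090  65 55 ba eb 0┃    ┃
   ┗━┃                       ┃━━━━┛
     ┃                       ┃     
     ┃                       ┃     
     ┃                       ┃     
     ┃                       ┃     


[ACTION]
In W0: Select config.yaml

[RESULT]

 ┏━━━━━━━━━━━━━━━━━━━━━━━━━━━━━━━━━
 ┃ SlidingPuzzle                   
 ┠─────────────────────────────────
 ┃┌────┬────┬────┬────┐            
 ┃│  5 │  1 │  2 │  3 │            
 ┃├────┼────┼────┼────┤            
 ┃│ 11 │  7 │  6 │  8 │            
 ┃├────┼────┼────┼────┤            
 ┃│  4 │ 10 │ 15 │    │            
 ┃├────┼────┼────┼────┤            
 ┗━━━━━━━━━━━━━━━━━━━━━━━━━━━━━━━━━
   ┃#┃00000090  65 55 ba eb 0┃    ┃
   ┗━┃                       ┃━━━━┛
     ┃                       ┃     
     ┃                       ┃     
     ┃                       ┃     
     ┃                       ┃     


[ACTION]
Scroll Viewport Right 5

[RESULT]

━━━━━━━━━━━━━━━━━━━━━━━━━━━━━━┓    
idingPuzzle                   ┃    
──────────────────────────────┨    
──┬────┬────┬────┐            ┃    
5 │  1 │  2 │  3 │            ┃    
──┼────┼────┼────┤            ┃    
1 │  7 │  6 │  8 │            ┃    
──┼────┼────┼────┤            ┃    
4 │ 10 │ 15 │    │            ┃    
──┼────┼────┼────┤            ┃    
━━━━━━━━━━━━━━━━━━━━━━━━━━━━━━┛    
┃00000090  65 55 ba eb 0┃    ┃     
┃                       ┃━━━━┛     
┃                       ┃          
┃                       ┃          
┃                       ┃          
┃                       ┃          


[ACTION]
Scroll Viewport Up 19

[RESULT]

                                   
                                   
┏━━━━━━━━━━━━━━━━━━━━━━━┓          
━━━━━━━━━━━━━━━━━━━━━━━━━━━━━━┓    
idingPuzzle                   ┃    
──────────────────────────────┨    
──┬────┬────┬────┐            ┃    
5 │  1 │  2 │  3 │            ┃    
──┼────┼────┼────┤            ┃    
1 │  7 │  6 │  8 │            ┃    
──┼────┼────┼────┤            ┃    
4 │ 10 │ 15 │    │            ┃    
──┼────┼────┼────┤            ┃    
━━━━━━━━━━━━━━━━━━━━━━━━━━━━━━┛    
┃00000090  65 55 ba eb 0┃    ┃     
┃                       ┃━━━━┛     
┃                       ┃          


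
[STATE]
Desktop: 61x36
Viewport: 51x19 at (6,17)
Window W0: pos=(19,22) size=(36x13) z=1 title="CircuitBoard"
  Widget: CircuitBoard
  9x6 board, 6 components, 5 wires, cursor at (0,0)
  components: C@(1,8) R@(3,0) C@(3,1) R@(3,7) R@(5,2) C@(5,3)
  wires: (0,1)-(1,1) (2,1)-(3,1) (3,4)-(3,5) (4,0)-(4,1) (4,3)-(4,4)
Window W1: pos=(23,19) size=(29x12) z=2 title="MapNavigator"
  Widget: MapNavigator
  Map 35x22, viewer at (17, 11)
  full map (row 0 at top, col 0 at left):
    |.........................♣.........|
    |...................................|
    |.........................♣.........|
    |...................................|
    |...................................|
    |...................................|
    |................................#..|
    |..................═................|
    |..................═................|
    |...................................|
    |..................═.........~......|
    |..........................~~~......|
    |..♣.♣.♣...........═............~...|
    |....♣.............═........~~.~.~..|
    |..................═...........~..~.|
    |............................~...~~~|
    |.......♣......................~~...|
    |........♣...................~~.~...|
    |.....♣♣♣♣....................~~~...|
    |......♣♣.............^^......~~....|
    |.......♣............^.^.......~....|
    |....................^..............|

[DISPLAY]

                                                   
                                                   
                 ┏━━━━━━━━━━━━━━━━━━━━━━━━━━━┓     
                 ┃ MapNavigator              ┃     
                 ┠───────────────────────────┨     
             ┏━━━┃..............═............┃━━┓  
             ┃ Ci┃..............═............┃  ┃  
             ┠───┃...........................┃──┨  
             ┃   ┃..............═.........~..┃  ┃  
             ┃0  ┃.............@........~~~..┃  ┃  
             ┃   ┃♣.♣...........═............┃  ┃  
             ┃1  ┃♣.............═........~~.~┃  ┃  
             ┃   ┃..............═...........~┃  ┃  
             ┃2  ┗━━━━━━━━━━━━━━━━━━━━━━━━━━━┛  ┃  
             ┃        │                         ┃  
             ┃3   R   C           · ─ ·       R ┃  
             ┃                                  ┃  
             ┗━━━━━━━━━━━━━━━━━━━━━━━━━━━━━━━━━━┛  
                                                   


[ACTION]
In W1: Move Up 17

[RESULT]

                                                   
                                                   
                 ┏━━━━━━━━━━━━━━━━━━━━━━━━━━━┓     
                 ┃ MapNavigator              ┃     
                 ┠───────────────────────────┨     
             ┏━━━┃                           ┃━━┓  
             ┃ Ci┃                           ┃  ┃  
             ┠───┃                           ┃──┨  
             ┃   ┃                           ┃  ┃  
             ┃0  ┃.............@.......♣.....┃  ┃  
             ┃   ┃...........................┃  ┃  
             ┃1  ┃.....................♣.....┃  ┃  
             ┃   ┃...........................┃  ┃  
             ┃2  ┗━━━━━━━━━━━━━━━━━━━━━━━━━━━┛  ┃  
             ┃        │                         ┃  
             ┃3   R   C           · ─ ·       R ┃  
             ┃                                  ┃  
             ┗━━━━━━━━━━━━━━━━━━━━━━━━━━━━━━━━━━┛  
                                                   


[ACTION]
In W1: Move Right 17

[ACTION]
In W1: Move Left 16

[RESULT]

                                                   
                                                   
                 ┏━━━━━━━━━━━━━━━━━━━━━━━━━━━┓     
                 ┃ MapNavigator              ┃     
                 ┠───────────────────────────┨     
             ┏━━━┃                           ┃━━┓  
             ┃ Ci┃                           ┃  ┃  
             ┠───┃                           ┃──┨  
             ┃   ┃                           ┃  ┃  
             ┃0  ┃.............@......♣......┃  ┃  
             ┃   ┃...........................┃  ┃  
             ┃1  ┃....................♣......┃  ┃  
             ┃   ┃...........................┃  ┃  
             ┃2  ┗━━━━━━━━━━━━━━━━━━━━━━━━━━━┛  ┃  
             ┃        │                         ┃  
             ┃3   R   C           · ─ ·       R ┃  
             ┃                                  ┃  
             ┗━━━━━━━━━━━━━━━━━━━━━━━━━━━━━━━━━━┛  
                                                   


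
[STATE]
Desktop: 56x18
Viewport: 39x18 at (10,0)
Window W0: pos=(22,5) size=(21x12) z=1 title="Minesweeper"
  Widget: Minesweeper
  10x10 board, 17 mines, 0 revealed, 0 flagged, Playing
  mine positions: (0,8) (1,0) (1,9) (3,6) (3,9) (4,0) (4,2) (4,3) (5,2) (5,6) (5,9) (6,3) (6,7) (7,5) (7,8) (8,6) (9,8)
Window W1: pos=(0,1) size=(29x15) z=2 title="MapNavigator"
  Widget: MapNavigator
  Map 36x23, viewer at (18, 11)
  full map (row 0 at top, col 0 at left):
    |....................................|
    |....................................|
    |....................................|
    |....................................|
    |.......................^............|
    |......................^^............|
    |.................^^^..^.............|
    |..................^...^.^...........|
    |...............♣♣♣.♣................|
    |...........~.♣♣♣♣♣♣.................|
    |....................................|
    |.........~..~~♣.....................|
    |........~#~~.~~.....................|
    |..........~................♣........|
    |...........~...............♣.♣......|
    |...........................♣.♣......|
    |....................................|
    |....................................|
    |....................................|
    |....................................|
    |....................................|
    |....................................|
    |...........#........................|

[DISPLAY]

                                       
━━━━━━━━━━━━━━━━━━┓                    
ator              ┃                    
──────────────────┨                    
...^^^..^.........┃                    
....^...^.^.......┃━━━━━━━━━━━━━┓      
.♣♣♣.♣............┃weeper       ┃      
♣♣♣♣♣.............┃─────────────┨      
..................┃■■■■         ┃      
♣...@.............┃■■■■         ┃      
~.................┃■■■■         ┃      
.............♣....┃■■■■         ┃      
.............♣.♣..┃■■■■         ┃      
.............♣.♣..┃■■■■         ┃      
..................┃■■■■         ┃      
━━━━━━━━━━━━━━━━━━┛■■■■         ┃      
            ┗━━━━━━━━━━━━━━━━━━━┛      
                                       


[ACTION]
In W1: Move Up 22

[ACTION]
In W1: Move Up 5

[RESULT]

                                       
━━━━━━━━━━━━━━━━━━┓                    
ator              ┃                    
──────────────────┨                    
                  ┃                    
                  ┃━━━━━━━━━━━━━┓      
                  ┃weeper       ┃      
                  ┃─────────────┨      
                  ┃■■■■         ┃      
....@.............┃■■■■         ┃      
..................┃■■■■         ┃      
..................┃■■■■         ┃      
..................┃■■■■         ┃      
.........^........┃■■■■         ┃      
........^^........┃■■■■         ┃      
━━━━━━━━━━━━━━━━━━┛■■■■         ┃      
            ┗━━━━━━━━━━━━━━━━━━━┛      
                                       


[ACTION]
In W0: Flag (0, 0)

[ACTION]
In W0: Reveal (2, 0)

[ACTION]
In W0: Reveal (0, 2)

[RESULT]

                                       
━━━━━━━━━━━━━━━━━━┓                    
ator              ┃                    
──────────────────┨                    
                  ┃                    
                  ┃━━━━━━━━━━━━━┓      
                  ┃weeper       ┃      
                  ┃─────────────┨      
                  ┃ 1■■         ┃      
....@.............┃ 1■■         ┃      
..................┃11■■         ┃      
..................┃■■■■         ┃      
..................┃■■■■         ┃      
.........^........┃■■■■         ┃      
........^^........┃■■■■         ┃      
━━━━━━━━━━━━━━━━━━┛■■■■         ┃      
            ┗━━━━━━━━━━━━━━━━━━━┛      
                                       


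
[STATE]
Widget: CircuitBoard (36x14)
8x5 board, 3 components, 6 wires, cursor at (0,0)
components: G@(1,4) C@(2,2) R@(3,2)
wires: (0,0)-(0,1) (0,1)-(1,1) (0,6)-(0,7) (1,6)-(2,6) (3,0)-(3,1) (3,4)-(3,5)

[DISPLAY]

   0 1 2 3 4 5 6 7                  
0  [.]─ ·                   · ─ ·   
        │                           
1       ·           G       ·       
                            │       
2           C               ·       
                                    
3   · ─ ·   R       · ─ ·           
                                    
4                                   
Cursor: (0,0)                       
                                    
                                    
                                    


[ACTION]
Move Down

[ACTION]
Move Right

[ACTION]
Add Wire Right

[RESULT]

   0 1 2 3 4 5 6 7                  
0   · ─ ·                   · ─ ·   
        │                           
1      [.]─ ·       G       ·       
                            │       
2           C               ·       
                                    
3   · ─ ·   R       · ─ ·           
                                    
4                                   
Cursor: (1,1)                       
                                    
                                    
                                    


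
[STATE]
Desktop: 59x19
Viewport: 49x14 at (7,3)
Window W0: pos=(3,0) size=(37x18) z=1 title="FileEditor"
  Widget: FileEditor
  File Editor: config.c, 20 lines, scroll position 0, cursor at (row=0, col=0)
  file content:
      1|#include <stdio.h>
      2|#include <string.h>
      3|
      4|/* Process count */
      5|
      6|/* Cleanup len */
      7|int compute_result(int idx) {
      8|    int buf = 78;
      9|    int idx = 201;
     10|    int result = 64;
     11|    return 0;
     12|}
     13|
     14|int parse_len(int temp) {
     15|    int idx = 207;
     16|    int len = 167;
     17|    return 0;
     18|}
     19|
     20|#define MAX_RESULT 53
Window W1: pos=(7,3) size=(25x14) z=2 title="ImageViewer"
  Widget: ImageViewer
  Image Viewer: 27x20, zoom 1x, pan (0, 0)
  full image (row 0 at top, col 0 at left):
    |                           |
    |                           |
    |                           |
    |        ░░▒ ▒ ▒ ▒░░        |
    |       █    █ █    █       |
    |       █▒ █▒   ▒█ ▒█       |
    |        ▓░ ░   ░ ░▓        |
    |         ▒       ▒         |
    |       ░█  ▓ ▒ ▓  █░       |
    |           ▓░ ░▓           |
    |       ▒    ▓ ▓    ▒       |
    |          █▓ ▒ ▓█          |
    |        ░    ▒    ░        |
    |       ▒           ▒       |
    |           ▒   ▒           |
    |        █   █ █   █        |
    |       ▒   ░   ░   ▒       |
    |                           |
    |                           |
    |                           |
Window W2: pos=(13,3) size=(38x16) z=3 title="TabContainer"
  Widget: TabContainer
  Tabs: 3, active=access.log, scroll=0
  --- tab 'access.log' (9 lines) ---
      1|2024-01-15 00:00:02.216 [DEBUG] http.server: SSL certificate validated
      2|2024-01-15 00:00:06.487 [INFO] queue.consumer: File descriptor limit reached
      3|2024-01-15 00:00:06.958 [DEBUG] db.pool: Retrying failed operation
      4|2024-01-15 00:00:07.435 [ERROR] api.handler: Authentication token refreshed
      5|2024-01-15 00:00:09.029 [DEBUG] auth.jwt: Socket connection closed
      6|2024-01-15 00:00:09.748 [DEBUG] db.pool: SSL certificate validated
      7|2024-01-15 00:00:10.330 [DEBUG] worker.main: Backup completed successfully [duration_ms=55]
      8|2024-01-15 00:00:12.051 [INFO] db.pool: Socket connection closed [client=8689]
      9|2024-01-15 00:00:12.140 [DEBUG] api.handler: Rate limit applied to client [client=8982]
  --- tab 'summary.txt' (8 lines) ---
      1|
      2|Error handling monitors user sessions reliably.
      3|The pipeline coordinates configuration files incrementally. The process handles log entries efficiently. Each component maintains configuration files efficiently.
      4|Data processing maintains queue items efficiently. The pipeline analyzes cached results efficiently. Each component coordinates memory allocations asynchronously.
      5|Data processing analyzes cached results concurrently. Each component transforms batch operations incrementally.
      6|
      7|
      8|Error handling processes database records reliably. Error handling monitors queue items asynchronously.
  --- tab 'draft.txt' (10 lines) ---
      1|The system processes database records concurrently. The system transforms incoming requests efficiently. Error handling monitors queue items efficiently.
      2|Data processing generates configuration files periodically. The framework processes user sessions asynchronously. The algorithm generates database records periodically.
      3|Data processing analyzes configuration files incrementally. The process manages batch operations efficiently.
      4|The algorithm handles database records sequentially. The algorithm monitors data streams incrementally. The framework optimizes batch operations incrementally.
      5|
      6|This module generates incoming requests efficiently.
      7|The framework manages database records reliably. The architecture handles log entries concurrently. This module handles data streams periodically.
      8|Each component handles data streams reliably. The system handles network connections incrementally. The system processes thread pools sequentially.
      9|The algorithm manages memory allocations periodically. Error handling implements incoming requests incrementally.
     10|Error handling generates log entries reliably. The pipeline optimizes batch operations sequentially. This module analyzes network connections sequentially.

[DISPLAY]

┏━━━━━┏━━━━━━━━━━━━━━━━━━━━━━━━━━━━━━━━━━━━┓     
┃ Imag┃ TabContainer                       ┃     
┠─────┠────────────────────────────────────┨     
┃     ┃[access.log]│ summary.txt │ draft.tx┃     
┃     ┃────────────────────────────────────┃     
┃     ┃2024-01-15 00:00:02.216 [DEBUG] http┃     
┃     ┃2024-01-15 00:00:06.487 [INFO] queue┃     
┃     ┃2024-01-15 00:00:06.958 [DEBUG] db.p┃     
┃     ┃2024-01-15 00:00:07.435 [ERROR] api.┃     
┃     ┃2024-01-15 00:00:09.029 [DEBUG] auth┃     
┃     ┃2024-01-15 00:00:09.748 [DEBUG] db.p┃     
┃     ┃2024-01-15 00:00:10.330 [DEBUG] work┃     
┃     ┃2024-01-15 00:00:12.051 [INFO] db.po┃     
┗━━━━━┃2024-01-15 00:00:12.140 [DEBUG] api.┃     


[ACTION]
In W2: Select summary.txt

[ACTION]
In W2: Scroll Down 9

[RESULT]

┏━━━━━┏━━━━━━━━━━━━━━━━━━━━━━━━━━━━━━━━━━━━┓     
┃ Imag┃ TabContainer                       ┃     
┠─────┠────────────────────────────────────┨     
┃     ┃ access.log │[summary.txt]│ draft.tx┃     
┃     ┃────────────────────────────────────┃     
┃     ┃Error handling processes database re┃     
┃     ┃                                    ┃     
┃     ┃                                    ┃     
┃     ┃                                    ┃     
┃     ┃                                    ┃     
┃     ┃                                    ┃     
┃     ┃                                    ┃     
┃     ┃                                    ┃     
┗━━━━━┃                                    ┃     


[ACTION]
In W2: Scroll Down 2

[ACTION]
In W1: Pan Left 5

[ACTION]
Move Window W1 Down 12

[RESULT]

clude ┏━━━━━━━━━━━━━━━━━━━━━━━━━━━━━━━━━━━━┓     
clude ┃ TabContainer                       ┃     
┏━━━━━┠────────────────────────────────────┨     
┃ Imag┃ access.log │[summary.txt]│ draft.tx┃     
┠─────┃────────────────────────────────────┃     
┃     ┃Error handling processes database re┃     
┃     ┃                                    ┃     
┃     ┃                                    ┃     
┃     ┃                                    ┃     
┃     ┃                                    ┃     
┃     ┃                                    ┃     
┃     ┃                                    ┃     
┃     ┃                                    ┃     
┃     ┃                                    ┃     


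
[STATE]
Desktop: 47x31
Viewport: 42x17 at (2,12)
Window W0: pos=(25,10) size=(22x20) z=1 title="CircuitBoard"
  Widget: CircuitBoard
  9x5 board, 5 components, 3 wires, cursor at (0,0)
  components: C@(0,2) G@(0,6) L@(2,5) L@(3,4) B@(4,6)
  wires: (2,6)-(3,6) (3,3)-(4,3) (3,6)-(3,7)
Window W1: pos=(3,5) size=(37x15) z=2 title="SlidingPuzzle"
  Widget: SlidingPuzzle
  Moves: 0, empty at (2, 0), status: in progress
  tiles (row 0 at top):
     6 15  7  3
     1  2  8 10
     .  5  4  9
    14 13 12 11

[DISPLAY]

 ┃├────┼────┼────┼────┤              ┃────
 ┃│    │  5 │  4 │  9 │              ┃ 6 7
 ┃├────┼────┼────┼────┤              ┃    
 ┃│ 14 │ 13 │ 12 │ 11 │              ┃    
 ┃└────┴────┴────┴────┘              ┃    
 ┃Moves: 0                           ┃    
 ┃                                   ┃    
 ┗━━━━━━━━━━━━━━━━━━━━━━━━━━━━━━━━━━━┛    
                       ┃3               · 
                       ┃                │ 
                       ┃4               · 
                       ┃Cursor: (0,0)     
                       ┃                  
                       ┃                  
                       ┃                  
                       ┃                  
                       ┃                  


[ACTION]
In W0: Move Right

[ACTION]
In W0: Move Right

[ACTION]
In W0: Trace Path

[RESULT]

 ┃├────┼────┼────┼────┤              ┃────
 ┃│    │  5 │  4 │  9 │              ┃ 6 7
 ┃├────┼────┼────┼────┤              ┃    
 ┃│ 14 │ 13 │ 12 │ 11 │              ┃    
 ┃└────┴────┴────┴────┘              ┃    
 ┃Moves: 0                           ┃    
 ┃                                   ┃    
 ┗━━━━━━━━━━━━━━━━━━━━━━━━━━━━━━━━━━━┛    
                       ┃3               · 
                       ┃                │ 
                       ┃4               · 
                       ┃Cursor: (0,2)  Tra
                       ┃                  
                       ┃                  
                       ┃                  
                       ┃                  
                       ┃                  


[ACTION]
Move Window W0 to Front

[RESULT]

 ┃├────┼────┼────┼────┤┠──────────────────
 ┃│    │  5 │  4 │  9 │┃   0 1 2 3 4 5 6 7
 ┃├────┼────┼────┼────┤┃0          [C]    
 ┃│ 14 │ 13 │ 12 │ 11 │┃                  
 ┃└────┴────┴────┴────┘┃1                 
 ┃Moves: 0             ┃                  
 ┃                     ┃2                 
 ┗━━━━━━━━━━━━━━━━━━━━━┃                  
                       ┃3               · 
                       ┃                │ 
                       ┃4               · 
                       ┃Cursor: (0,2)  Tra
                       ┃                  
                       ┃                  
                       ┃                  
                       ┃                  
                       ┃                  


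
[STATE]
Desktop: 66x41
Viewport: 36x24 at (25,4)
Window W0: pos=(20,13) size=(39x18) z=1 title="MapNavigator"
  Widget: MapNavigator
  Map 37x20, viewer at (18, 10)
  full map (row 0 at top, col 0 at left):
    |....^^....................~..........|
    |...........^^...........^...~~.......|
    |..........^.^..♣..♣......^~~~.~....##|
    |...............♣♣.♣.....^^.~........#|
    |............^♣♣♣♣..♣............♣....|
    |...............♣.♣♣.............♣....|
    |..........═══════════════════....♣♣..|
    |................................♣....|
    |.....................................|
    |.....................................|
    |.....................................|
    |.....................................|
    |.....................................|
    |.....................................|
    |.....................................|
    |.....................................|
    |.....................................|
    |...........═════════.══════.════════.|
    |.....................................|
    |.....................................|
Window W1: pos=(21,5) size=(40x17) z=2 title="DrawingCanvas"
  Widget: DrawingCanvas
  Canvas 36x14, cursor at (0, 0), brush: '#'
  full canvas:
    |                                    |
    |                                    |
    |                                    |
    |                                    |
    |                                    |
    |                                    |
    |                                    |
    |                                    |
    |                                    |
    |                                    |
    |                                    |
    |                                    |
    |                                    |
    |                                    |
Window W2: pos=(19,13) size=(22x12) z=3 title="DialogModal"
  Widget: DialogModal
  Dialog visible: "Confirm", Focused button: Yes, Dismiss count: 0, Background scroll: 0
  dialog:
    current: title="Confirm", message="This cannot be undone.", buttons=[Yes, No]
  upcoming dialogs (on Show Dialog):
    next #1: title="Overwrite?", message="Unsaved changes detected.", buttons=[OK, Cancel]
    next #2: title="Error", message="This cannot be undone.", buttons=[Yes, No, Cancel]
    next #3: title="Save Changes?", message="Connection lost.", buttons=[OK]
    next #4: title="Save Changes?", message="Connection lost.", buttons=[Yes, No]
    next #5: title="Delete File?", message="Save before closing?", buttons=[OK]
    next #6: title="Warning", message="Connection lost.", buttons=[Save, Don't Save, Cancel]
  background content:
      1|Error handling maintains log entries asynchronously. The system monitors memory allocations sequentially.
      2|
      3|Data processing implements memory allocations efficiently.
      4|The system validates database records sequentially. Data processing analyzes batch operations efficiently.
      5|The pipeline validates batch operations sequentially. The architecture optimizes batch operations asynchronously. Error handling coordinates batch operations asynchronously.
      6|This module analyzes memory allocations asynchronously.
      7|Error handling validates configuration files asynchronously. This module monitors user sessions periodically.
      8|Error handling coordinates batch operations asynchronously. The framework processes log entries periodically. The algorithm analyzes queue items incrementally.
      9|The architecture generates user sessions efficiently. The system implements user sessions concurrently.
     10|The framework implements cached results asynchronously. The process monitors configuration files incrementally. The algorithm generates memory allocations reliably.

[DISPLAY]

                                    
━━━━━━━━━━━━━━━━━━━━━━━━━━━━━━━━━━━┓
awingCanvas                        ┃
───────────────────────────────────┨
                                   ┃
                                   ┃
                                   ┃
                                   ┃
                                   ┃
━━━━━━━━━━━━━━━┓                   ┃
ogModal        ┃                   ┃
───────────────┨                   ┃
 handling maint┃                   ┃
────────────┐  ┃                   ┃
 Confirm    │pl┃                   ┃
is cannot be│es┃                   ┃
[Yes]  No   │at┃                   ┃
────────────┘es┃━━━━━━━━━━━━━━━━━━━┛
 handling valid┃.................┃  
 handling coord┃.................┃  
━━━━━━━━━━━━━━━┛.................┃  
.................................┃  
.................................┃  
.................................┃  


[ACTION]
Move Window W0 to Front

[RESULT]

                                    
━━━━━━━━━━━━━━━━━━━━━━━━━━━━━━━━━━━┓
awingCanvas                        ┃
───────────────────────────────────┨
                                   ┃
                                   ┃
                                   ┃
                                   ┃
                                   ┃
━━━━━━━━━━━━━━━━━━━━━━━━━━━━━━━━━┓ ┃
Navigator                        ┃ ┃
─────────────────────────────────┨ ┃
...........♣♣.♣.....^^.~........#┃ ┃
........^♣♣♣♣..♣............♣....┃ ┃
...........♣.♣♣.............♣....┃ ┃
......═══════════════════....♣♣..┃ ┃
............................♣....┃ ┃
.................................┃━┛
.................................┃  
..............@..................┃  
.................................┃  
.................................┃  
.................................┃  
.................................┃  


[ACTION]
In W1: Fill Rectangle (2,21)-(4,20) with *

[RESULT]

                                    
━━━━━━━━━━━━━━━━━━━━━━━━━━━━━━━━━━━┓
awingCanvas                        ┃
───────────────────────────────────┨
                                   ┃
                                   ┃
                 **                ┃
                 **                ┃
                 **                ┃
━━━━━━━━━━━━━━━━━━━━━━━━━━━━━━━━━┓ ┃
Navigator                        ┃ ┃
─────────────────────────────────┨ ┃
...........♣♣.♣.....^^.~........#┃ ┃
........^♣♣♣♣..♣............♣....┃ ┃
...........♣.♣♣.............♣....┃ ┃
......═══════════════════....♣♣..┃ ┃
............................♣....┃ ┃
.................................┃━┛
.................................┃  
..............@..................┃  
.................................┃  
.................................┃  
.................................┃  
.................................┃  


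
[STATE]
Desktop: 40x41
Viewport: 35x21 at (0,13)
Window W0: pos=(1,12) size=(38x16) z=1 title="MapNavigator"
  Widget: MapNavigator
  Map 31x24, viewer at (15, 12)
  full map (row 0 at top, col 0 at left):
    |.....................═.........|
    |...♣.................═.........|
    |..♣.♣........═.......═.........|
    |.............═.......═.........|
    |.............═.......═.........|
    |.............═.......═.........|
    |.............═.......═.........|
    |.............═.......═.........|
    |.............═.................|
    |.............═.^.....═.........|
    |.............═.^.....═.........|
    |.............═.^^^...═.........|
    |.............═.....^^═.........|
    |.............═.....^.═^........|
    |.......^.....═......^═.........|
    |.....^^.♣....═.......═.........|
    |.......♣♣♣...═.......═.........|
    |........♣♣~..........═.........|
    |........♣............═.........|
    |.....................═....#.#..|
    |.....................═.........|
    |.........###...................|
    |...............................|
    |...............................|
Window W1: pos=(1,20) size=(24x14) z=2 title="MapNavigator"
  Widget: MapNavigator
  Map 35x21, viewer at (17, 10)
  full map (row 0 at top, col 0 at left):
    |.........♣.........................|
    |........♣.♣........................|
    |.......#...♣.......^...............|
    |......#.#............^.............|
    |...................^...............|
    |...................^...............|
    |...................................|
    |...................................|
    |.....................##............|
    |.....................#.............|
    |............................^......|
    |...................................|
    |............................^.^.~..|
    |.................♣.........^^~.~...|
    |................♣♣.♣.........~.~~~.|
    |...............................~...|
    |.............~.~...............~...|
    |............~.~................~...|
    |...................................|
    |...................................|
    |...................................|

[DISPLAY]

 ┃ MapNavigator                    
 ┠─────────────────────────────────
 ┃   .............═.......═........
 ┃   .............═.......═........
 ┃   .............═................
 ┃   .............═.^.....═........
 ┃   .............═.^.....═........
 ┏━━━━━━━━━━━━━━━━━━━━━━┓.═........
 ┃ MapNavigator         ┃^═........
 ┠──────────────────────┨.═^.......
 ┃.............^........┃^═........
 ┃......................┃.═........
 ┃......................┃.═........
 ┃...............##.....┃.═........
 ┃...............#......┃━━━━━━━━━━
 ┃...........@..........┃          
 ┃......................┃          
 ┃......................┃          
 ┃...........♣.........^┃          
 ┃..........♣♣.♣........┃          
 ┗━━━━━━━━━━━━━━━━━━━━━━┛          


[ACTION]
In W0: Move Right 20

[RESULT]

 ┃ MapNavigator                    
 ┠─────────────────────────────────
 ┃.═.......═.........              
 ┃.═.......═.........              
 ┃.═.................              
 ┃.═.^.....═.........              
 ┃.═.^.....═.........              
 ┏━━━━━━━━━━━━━━━━━━━━━━┓          
 ┃ MapNavigator         ┃          
 ┠──────────────────────┨          
 ┃.............^........┃          
 ┃......................┃          
 ┃......................┃          
 ┃...............##.....┃          
 ┃...............#......┃━━━━━━━━━━
 ┃...........@..........┃          
 ┃......................┃          
 ┃......................┃          
 ┃...........♣.........^┃          
 ┃..........♣♣.♣........┃          
 ┗━━━━━━━━━━━━━━━━━━━━━━┛          


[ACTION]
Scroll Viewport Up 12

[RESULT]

                                   
                                   
                                   
                                   
                                   
                                   
                                   
                                   
                                   
                                   
                                   
 ┏━━━━━━━━━━━━━━━━━━━━━━━━━━━━━━━━━
 ┃ MapNavigator                    
 ┠─────────────────────────────────
 ┃.═.......═.........              
 ┃.═.......═.........              
 ┃.═.................              
 ┃.═.^.....═.........              
 ┃.═.^.....═.........              
 ┏━━━━━━━━━━━━━━━━━━━━━━┓          
 ┃ MapNavigator         ┃          


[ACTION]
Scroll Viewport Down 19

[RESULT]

 ┏━━━━━━━━━━━━━━━━━━━━━━┓          
 ┃ MapNavigator         ┃          
 ┠──────────────────────┨          
 ┃.............^........┃          
 ┃......................┃          
 ┃......................┃          
 ┃...............##.....┃          
 ┃...............#......┃━━━━━━━━━━
 ┃...........@..........┃          
 ┃......................┃          
 ┃......................┃          
 ┃...........♣.........^┃          
 ┃..........♣♣.♣........┃          
 ┗━━━━━━━━━━━━━━━━━━━━━━┛          
                                   
                                   
                                   
                                   
                                   
                                   
                                   
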